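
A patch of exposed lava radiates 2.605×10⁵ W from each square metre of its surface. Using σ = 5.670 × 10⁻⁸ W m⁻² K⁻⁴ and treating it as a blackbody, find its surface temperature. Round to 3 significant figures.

I = σT⁴, so T = (I/σ)^(1/4) = (2.605×10⁵/(5.670×10⁻⁸))^(1/4) = 1.46×10³ K.

T ≈ 1.46×10³ K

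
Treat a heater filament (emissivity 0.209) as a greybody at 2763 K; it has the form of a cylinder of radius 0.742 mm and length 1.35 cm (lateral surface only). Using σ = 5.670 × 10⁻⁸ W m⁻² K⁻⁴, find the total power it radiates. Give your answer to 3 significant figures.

Lateral area A = 2πrL = 2π×7.42×10⁻⁴×0.0135 = 6.29387×10⁻⁵ m².
P = εσAT⁴ = 0.209 × 5.670×10⁻⁸ × 6.29387×10⁻⁵ × (2763)⁴ = 43.5 W.

P ≈ 43.5 W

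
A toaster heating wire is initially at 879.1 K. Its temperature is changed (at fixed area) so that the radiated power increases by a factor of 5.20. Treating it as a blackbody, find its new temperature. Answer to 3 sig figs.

T₂ ≈ 1.33×10³ K

P ∝ T⁴, so T₂/T₁ = (P₂/P₁)^(1/4) = (5.20)^(1/4) = 1.51008.
T₂ = 879.1 × 1.51008 = 1.33×10³ K.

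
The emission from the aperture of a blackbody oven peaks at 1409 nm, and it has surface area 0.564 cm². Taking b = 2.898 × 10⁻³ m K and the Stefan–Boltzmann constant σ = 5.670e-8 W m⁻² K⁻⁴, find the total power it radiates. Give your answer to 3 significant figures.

Wien's law: T = b/λ_max = 2.898×10⁻³/1.409×10⁻⁶ = 2056.78 K.
Area A = 0.564 cm² = 5.64×10⁻⁵ m².
Then P = σAT⁴ = 5.670×10⁻⁸×5.64×10⁻⁵×(2056.78)⁴ = 57.2 W.

P ≈ 57.2 W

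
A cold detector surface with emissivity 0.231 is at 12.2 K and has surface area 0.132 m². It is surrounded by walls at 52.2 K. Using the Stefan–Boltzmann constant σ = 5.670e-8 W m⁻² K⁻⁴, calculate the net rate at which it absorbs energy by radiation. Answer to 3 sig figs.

Area A = 0.132 m².
Net radiated power P_net = εσA(T⁴ − T₀⁴) = 0.231×5.670×10⁻⁸×0.132×(12.2⁴ − 52.2⁴).
T⁴ − T₀⁴ = 22153.3 − 7.42475×10⁶ = -7.40260×10⁶ K⁴, so P_net = -0.0128 W — negative, meaning a net gain of 0.0128 W.

Net gain ≈ 0.0128 W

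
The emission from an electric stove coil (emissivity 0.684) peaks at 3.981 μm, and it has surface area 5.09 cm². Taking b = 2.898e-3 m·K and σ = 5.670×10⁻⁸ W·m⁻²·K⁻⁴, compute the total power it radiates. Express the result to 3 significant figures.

Wien's law: T = b/λ_max = 2.898×10⁻³/3.981×10⁻⁶ = 727.958 K.
Area A = 5.09 cm² = 5.09×10⁻⁴ m².
Then P = εσAT⁴ = 0.684×5.670×10⁻⁸×5.09×10⁻⁴×(727.958)⁴ = 5.54 W.

P ≈ 5.54 W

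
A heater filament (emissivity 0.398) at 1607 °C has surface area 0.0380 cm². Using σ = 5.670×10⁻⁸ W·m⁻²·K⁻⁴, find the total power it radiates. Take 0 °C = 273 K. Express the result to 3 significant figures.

P ≈ 1.07 W

T = 1607 °C + 273 = 1880 K.
Area A = 0.0380 cm² = 3.80×10⁻⁶ m².
P = εσAT⁴ = 0.398 × 5.670×10⁻⁸ × 3.80×10⁻⁶ × (1880)⁴ = 1.07 W.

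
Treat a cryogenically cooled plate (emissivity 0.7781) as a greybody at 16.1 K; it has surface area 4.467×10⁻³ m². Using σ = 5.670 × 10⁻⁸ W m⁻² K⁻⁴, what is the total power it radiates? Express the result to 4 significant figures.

Area A = 4.467×10⁻³ m².
P = εσAT⁴ = 0.7781 × 5.670×10⁻⁸ × 4.467×10⁻³ × (16.1)⁴ = 1.324×10⁻⁵ W.

P ≈ 1.324×10⁻⁵ W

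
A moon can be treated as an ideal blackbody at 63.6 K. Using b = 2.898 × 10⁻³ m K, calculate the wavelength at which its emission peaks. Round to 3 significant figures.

Wien's displacement law: λ_max = b/T = (2.898×10⁻³ m·K)/(63.6 K) = 4.557×10⁻⁵ m.
That is 45.6 μm, in the infrared range.

λ_max ≈ 45.6 μm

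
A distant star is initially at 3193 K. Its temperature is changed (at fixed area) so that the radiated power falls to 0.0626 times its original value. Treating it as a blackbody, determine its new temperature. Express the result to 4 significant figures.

P ∝ T⁴, so T₂/T₁ = (P₂/P₁)^(1/4) = (0.0626)^(1/4) = 0.500200.
T₂ = 3193 × 0.500200 = 1597 K.

T₂ ≈ 1597 K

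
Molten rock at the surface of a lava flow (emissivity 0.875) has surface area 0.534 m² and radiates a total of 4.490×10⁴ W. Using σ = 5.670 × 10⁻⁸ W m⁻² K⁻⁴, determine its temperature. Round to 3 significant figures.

Area A = 0.534 m².
P = εσAT⁴ ⇒ T = (P/(εσA))^(1/4) = (4.490×10⁴/(0.875×5.670×10⁻⁸×0.534))^(1/4) = 1.14×10³ K.

T ≈ 1.14×10³ K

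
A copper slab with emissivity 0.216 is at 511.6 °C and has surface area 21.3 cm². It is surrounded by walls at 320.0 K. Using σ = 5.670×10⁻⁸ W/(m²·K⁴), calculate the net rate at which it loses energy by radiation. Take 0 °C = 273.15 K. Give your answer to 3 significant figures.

Net loss ≈ 9.62 W

T = 511.6 °C + 273.15 = 784.75 K.
Area A = 21.3 cm² = 2.13×10⁻³ m².
Net radiated power P_net = εσA(T⁴ − T₀⁴) = 0.216×5.670×10⁻⁸×2.13×10⁻³×(784.75⁴ − 320.0⁴).
T⁴ − T₀⁴ = 3.79250×10¹¹ − 1.04858×10¹⁰ = 3.68764×10¹¹ K⁴, so P_net = 9.62 W.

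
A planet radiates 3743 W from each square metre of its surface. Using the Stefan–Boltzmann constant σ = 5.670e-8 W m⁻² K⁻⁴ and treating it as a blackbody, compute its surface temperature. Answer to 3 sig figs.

I = σT⁴, so T = (I/σ)^(1/4) = (3743/(5.670×10⁻⁸))^(1/4) = 507 K.

T ≈ 507 K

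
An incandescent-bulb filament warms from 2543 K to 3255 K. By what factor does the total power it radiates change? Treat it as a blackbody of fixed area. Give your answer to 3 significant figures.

P₂/P₁ ≈ 2.68

P ∝ T⁴, so P₂/P₁ = (T₂/T₁)⁴ = (3255/2543)⁴ = (1.27998)⁴ = 2.68.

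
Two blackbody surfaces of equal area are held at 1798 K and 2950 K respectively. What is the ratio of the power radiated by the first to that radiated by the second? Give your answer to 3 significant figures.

P₁/P₂ ≈ 0.138

With equal areas, P₁/P₂ = (T₁/T₂)⁴ = (1798/2950)⁴ = 0.138.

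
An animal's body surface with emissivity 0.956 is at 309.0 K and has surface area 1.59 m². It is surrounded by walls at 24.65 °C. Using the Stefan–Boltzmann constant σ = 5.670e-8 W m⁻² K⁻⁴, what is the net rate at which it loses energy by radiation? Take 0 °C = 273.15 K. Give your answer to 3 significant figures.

Surroundings: T = 24.65 °C + 273.15 = 297.80 K.
Area A = 1.59 m².
Net radiated power P_net = εσA(T⁴ − T₀⁴) = 0.956×5.670×10⁻⁸×1.59×(309.0⁴ − 297.80⁴).
T⁴ − T₀⁴ = 9.11662×10⁹ − 7.86500×10⁹ = 1.25162×10⁹ K⁴, so P_net = 108 W.

Net loss ≈ 108 W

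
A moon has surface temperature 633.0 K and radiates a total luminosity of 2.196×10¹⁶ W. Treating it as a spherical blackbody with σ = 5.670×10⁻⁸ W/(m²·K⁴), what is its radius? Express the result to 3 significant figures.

R ≈ 4.38×10⁵ m

L = 4πR²σT⁴ ⇒ R = √(L/(4πσT⁴)).
σT⁴ = 9103.28 W/m², so R = √(2.196×10¹⁶/(4π×9103.28)) = 4.38×10⁵ m.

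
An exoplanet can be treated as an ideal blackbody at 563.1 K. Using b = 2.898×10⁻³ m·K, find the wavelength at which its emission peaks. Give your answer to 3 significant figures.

Wien's displacement law: λ_max = b/T = (2.898×10⁻³ m·K)/(563.1 K) = 5.147×10⁻⁶ m.
That is 5.15 μm, in the infrared range.

λ_max ≈ 5.15 μm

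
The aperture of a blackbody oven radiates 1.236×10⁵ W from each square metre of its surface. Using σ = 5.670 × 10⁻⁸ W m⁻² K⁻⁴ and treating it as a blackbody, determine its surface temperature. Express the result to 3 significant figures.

I = σT⁴, so T = (I/σ)^(1/4) = (1.236×10⁵/(5.670×10⁻⁸))^(1/4) = 1.22×10³ K.

T ≈ 1.22×10³ K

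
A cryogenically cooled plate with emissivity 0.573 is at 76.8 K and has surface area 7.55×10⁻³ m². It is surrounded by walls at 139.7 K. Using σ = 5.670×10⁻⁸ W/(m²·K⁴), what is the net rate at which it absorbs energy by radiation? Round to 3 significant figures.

Net gain ≈ 0.0849 W

Area A = 7.55×10⁻³ m².
Net radiated power P_net = εσA(T⁴ − T₀⁴) = 0.573×5.670×10⁻⁸×7.55×10⁻³×(76.8⁴ − 139.7⁴).
T⁴ − T₀⁴ = 3.47892×10⁷ − 3.80878×10⁸ = -3.46089×10⁸ K⁴, so P_net = -0.0849 W — negative, meaning a net gain of 0.0849 W.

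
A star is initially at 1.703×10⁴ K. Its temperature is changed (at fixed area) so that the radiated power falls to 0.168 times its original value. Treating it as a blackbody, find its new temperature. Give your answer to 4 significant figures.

P ∝ T⁴, so T₂/T₁ = (P₂/P₁)^(1/4) = (0.168)^(1/4) = 0.640217.
T₂ = 1.703×10⁴ × 0.640217 = 1.090×10⁴ K.

T₂ ≈ 1.090×10⁴ K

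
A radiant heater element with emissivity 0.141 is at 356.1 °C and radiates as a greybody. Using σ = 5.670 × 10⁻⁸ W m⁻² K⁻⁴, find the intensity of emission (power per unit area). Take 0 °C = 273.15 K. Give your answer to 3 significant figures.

T = 356.1 °C + 273.15 = 629.25 K.
Stefan–Boltzmann: I = εσT⁴ = 0.141 × 5.670×10⁻⁸ × (629.25)⁴ = 1.25×10³ W/m².

I ≈ 1.25×10³ W/m²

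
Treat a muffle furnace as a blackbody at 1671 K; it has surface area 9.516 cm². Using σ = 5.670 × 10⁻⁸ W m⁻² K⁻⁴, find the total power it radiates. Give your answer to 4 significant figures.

Area A = 9.516 cm² = 9.516×10⁻⁴ m².
P = σAT⁴ = 5.670×10⁻⁸ × 9.516×10⁻⁴ × (1671)⁴ = 420.7 W.

P ≈ 420.7 W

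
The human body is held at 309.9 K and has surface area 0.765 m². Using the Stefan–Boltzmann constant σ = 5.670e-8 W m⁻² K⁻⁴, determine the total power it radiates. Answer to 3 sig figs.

P ≈ 400 W

Area A = 0.765 m².
P = σAT⁴ = 5.670×10⁻⁸ × 0.765 × (309.9)⁴ = 400 W.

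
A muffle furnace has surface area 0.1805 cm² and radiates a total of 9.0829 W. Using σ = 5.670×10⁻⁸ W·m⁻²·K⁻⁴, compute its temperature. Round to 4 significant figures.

Area A = 0.1805 cm² = 1.805×10⁻⁵ m².
P = σAT⁴ ⇒ T = (P/(σA))^(1/4) = (9.0829/(5.670×10⁻⁸×1.805×10⁻⁵))^(1/4) = 1726 K.

T ≈ 1726 K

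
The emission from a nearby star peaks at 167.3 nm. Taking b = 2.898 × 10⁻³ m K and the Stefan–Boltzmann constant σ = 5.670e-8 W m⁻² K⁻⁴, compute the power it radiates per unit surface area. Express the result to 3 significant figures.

I ≈ 5.10×10⁹ W/m²

Wien's law: T = b/λ_max = 2.898×10⁻³/1.673×10⁻⁷ = 17322.2 K.
Then I = σT⁴ = 5.670×10⁻⁸×(17322.2)⁴ = 5.10×10⁹ W/m².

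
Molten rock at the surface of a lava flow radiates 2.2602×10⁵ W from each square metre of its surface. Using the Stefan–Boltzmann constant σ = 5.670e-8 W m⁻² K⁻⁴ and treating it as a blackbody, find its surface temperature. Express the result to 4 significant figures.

T ≈ 1413 K

I = σT⁴, so T = (I/σ)^(1/4) = (2.2602×10⁵/(5.670×10⁻⁸))^(1/4) = 1413 K.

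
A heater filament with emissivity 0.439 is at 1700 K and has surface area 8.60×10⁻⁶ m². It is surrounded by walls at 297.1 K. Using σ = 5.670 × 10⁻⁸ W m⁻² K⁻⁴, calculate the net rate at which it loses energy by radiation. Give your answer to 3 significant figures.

Net loss ≈ 1.79 W

Area A = 8.60×10⁻⁶ m².
Net radiated power P_net = εσA(T⁴ − T₀⁴) = 0.439×5.670×10⁻⁸×8.60×10⁻⁶×(1700⁴ − 297.1⁴).
T⁴ − T₀⁴ = 8.35210×10¹² − 7.79131×10⁹ = 8.34431×10¹² K⁴, so P_net = 1.79 W.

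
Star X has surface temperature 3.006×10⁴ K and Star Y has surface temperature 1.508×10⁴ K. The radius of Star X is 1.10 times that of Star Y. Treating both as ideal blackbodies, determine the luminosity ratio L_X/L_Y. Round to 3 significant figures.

L ∝ R²T⁴, so L_X/L_Y = (R_X/R_Y)²(T_X/T_Y)⁴ = (1.10)² × (3.006×10⁴/1.508×10⁴)⁴ = 1.21 × 15.7889 = 19.1.

L_X/L_Y ≈ 19.1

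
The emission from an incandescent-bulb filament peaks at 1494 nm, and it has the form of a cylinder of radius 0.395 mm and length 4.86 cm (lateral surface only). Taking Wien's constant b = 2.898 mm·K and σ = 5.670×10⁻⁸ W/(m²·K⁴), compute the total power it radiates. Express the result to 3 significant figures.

P ≈ 96.8 W

Wien's law: T = b/λ_max = 2.898×10⁻³/1.494×10⁻⁶ = 1939.76 K.
Lateral area A = 2πrL = 2π×3.95×10⁻⁴×0.0486 = 1.20618×10⁻⁴ m².
Then P = σAT⁴ = 5.670×10⁻⁸×1.20618×10⁻⁴×(1939.76)⁴ = 96.8 W.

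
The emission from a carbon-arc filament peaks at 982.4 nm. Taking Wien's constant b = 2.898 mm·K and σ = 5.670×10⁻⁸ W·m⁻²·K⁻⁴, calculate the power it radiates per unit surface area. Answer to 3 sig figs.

I ≈ 4.29×10⁶ W/m²

Wien's law: T = b/λ_max = 2.898×10⁻³/9.824×10⁻⁷ = 2949.92 K.
Then I = σT⁴ = 5.670×10⁻⁸×(2949.92)⁴ = 4.29×10⁶ W/m².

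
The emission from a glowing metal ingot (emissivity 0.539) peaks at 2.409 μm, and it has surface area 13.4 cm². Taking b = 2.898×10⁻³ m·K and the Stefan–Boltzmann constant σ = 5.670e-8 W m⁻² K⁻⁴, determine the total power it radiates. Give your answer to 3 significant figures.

P ≈ 85.8 W

Wien's law: T = b/λ_max = 2.898×10⁻³/2.409×10⁻⁶ = 1202.99 K.
Area A = 13.4 cm² = 1.34×10⁻³ m².
Then P = εσAT⁴ = 0.539×5.670×10⁻⁸×1.34×10⁻³×(1202.99)⁴ = 85.8 W.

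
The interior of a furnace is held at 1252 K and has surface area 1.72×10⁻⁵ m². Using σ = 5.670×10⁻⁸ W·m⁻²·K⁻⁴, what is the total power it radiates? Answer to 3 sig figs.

Area A = 1.72×10⁻⁵ m².
P = σAT⁴ = 5.670×10⁻⁸ × 1.72×10⁻⁵ × (1252)⁴ = 2.40 W.

P ≈ 2.40 W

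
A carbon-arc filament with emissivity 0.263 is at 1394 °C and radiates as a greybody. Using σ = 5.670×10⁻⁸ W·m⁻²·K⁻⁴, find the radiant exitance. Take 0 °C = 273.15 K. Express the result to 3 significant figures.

T = 1394 °C + 273.15 = 1667.15 K.
Stefan–Boltzmann: I = εσT⁴ = 0.263 × 5.670×10⁻⁸ × (1667.15)⁴ = 1.15×10⁵ W/m².

I ≈ 1.15×10⁵ W/m²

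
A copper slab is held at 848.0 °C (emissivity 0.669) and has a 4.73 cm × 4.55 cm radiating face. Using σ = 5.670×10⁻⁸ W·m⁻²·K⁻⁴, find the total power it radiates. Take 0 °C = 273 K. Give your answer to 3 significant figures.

T = 848.0 °C + 273 = 1121.0 K.
Area A = 0.0473 × 0.0455 = 2.15215×10⁻³ m².
P = εσAT⁴ = 0.669 × 5.670×10⁻⁸ × 2.15215×10⁻³ × (1121.0)⁴ = 129 W.

P ≈ 129 W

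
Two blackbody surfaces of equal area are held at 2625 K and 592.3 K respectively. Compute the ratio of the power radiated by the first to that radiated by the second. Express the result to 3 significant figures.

P₁/P₂ ≈ 386

With equal areas, P₁/P₂ = (T₁/T₂)⁴ = (2625/592.3)⁴ = 386.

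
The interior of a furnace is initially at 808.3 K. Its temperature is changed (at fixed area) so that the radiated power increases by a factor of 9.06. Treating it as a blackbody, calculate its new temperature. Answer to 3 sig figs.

T₂ ≈ 1.40×10³ K

P ∝ T⁴, so T₂/T₁ = (P₂/P₁)^(1/4) = (9.06)^(1/4) = 1.73493.
T₂ = 808.3 × 1.73493 = 1.40×10³ K.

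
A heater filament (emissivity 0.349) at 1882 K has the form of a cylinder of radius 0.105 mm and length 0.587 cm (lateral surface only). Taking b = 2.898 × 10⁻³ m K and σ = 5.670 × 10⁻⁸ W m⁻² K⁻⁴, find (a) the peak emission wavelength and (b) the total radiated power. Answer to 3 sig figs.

λ_max ≈ 1.54×10³ nm; P ≈ 0.961 W

(a) λ_max = b/T = 2.898×10⁻³/1882 = 1.540×10⁻⁶ m = 1.54×10³ nm.
Lateral area A = 2πrL = 2π×1.05×10⁻⁴×5.87×10⁻³ = 3.87264×10⁻⁶ m².
(b) P = εσAT⁴ = 0.349×5.670×10⁻⁸×3.87264×10⁻⁶×(1882)⁴ = 0.961 W.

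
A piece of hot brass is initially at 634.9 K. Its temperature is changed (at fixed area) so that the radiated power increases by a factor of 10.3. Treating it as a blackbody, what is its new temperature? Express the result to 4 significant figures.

P ∝ T⁴, so T₂/T₁ = (P₂/P₁)^(1/4) = (10.3)^(1/4) = 1.79147.
T₂ = 634.9 × 1.79147 = 1137 K.

T₂ ≈ 1137 K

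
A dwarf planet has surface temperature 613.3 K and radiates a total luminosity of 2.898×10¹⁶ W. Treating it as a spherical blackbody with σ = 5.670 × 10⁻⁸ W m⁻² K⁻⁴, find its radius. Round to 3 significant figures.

R ≈ 5.36×10⁵ m

L = 4πR²σT⁴ ⇒ R = √(L/(4πσT⁴)).
σT⁴ = 8021.86 W/m², so R = √(2.898×10¹⁶/(4π×8021.86)) = 5.36×10⁵ m.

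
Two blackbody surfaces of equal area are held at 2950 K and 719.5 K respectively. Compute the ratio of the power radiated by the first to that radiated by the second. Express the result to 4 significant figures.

With equal areas, P₁/P₂ = (T₁/T₂)⁴ = (2950/719.5)⁴ = 282.6.

P₁/P₂ ≈ 282.6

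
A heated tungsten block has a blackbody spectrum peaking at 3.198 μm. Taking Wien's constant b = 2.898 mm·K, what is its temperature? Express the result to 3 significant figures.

Wien's law gives T = b/λ_max = (2.898×10⁻³ m·K)/(3.198×10⁻⁶ m) = 906 K.

T ≈ 906 K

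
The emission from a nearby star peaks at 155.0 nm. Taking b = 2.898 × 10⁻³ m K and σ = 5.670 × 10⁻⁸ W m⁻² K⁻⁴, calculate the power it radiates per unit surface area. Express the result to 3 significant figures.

I ≈ 6.93×10⁹ W/m²

Wien's law: T = b/λ_max = 2.898×10⁻³/1.550×10⁻⁷ = 18696.8 K.
Then I = σT⁴ = 5.670×10⁻⁸×(18696.8)⁴ = 6.93×10⁹ W/m².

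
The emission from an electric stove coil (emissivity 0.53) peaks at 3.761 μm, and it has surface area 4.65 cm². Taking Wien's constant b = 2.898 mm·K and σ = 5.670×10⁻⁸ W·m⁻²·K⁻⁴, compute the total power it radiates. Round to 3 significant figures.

P ≈ 4.93 W

Wien's law: T = b/λ_max = 2.898×10⁻³/3.761×10⁻⁶ = 770.540 K.
Area A = 4.65 cm² = 4.65×10⁻⁴ m².
Then P = εσAT⁴ = 0.53×5.670×10⁻⁸×4.65×10⁻⁴×(770.540)⁴ = 4.93 W.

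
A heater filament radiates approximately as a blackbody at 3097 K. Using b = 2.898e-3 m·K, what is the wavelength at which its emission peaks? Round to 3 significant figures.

Wien's displacement law: λ_max = b/T = (2.898×10⁻³ m·K)/(3097 K) = 9.357×10⁻⁷ m.
That is 936 nm, in the infrared range.

λ_max ≈ 936 nm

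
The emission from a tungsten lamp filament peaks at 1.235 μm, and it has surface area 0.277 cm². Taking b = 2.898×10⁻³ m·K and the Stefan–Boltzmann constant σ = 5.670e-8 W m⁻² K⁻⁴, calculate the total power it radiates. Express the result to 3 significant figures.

Wien's law: T = b/λ_max = 2.898×10⁻³/1.235×10⁻⁶ = 2346.56 K.
Area A = 0.277 cm² = 2.77×10⁻⁵ m².
Then P = σAT⁴ = 5.670×10⁻⁸×2.77×10⁻⁵×(2346.56)⁴ = 47.6 W.

P ≈ 47.6 W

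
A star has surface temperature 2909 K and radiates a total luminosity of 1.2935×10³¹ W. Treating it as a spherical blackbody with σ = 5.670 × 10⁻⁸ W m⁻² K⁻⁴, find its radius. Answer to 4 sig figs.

R ≈ 5.035×10¹¹ m

L = 4πR²σT⁴ ⇒ R = √(L/(4πσT⁴)).
σT⁴ = 4.06030×10⁶ W/m², so R = √(1.2935×10³¹/(4π×4.06030×10⁶)) = 5.035×10¹¹ m.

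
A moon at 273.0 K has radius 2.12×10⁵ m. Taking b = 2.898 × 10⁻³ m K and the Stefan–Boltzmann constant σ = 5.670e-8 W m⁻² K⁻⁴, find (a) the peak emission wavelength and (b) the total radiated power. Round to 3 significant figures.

(a) λ_max = b/T = 2.898×10⁻³/273.0 = 1.062×10⁻⁵ m = 10.6 μm.
Surface area A = 4πR² = 4π(2.12×10⁵ m)² = 5.64783×10¹¹ m².
(b) P = σAT⁴ = 5.670×10⁻⁸×5.64783×10¹¹×(273.0)⁴ = 1.78×10¹⁴ W.

λ_max ≈ 10.6 μm; P ≈ 1.78×10¹⁴ W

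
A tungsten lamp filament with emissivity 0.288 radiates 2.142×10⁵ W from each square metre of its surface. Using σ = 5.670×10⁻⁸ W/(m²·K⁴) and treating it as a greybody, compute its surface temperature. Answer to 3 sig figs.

T ≈ 1.90×10³ K

I = εσT⁴, so T = (I/εσ)^(1/4) = (2.142×10⁵/(0.288×5.670×10⁻⁸))^(1/4) = 1.90×10³ K.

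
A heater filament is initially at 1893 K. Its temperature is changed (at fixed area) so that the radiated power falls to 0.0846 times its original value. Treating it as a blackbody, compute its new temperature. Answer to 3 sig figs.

P ∝ T⁴, so T₂/T₁ = (P₂/P₁)^(1/4) = (0.0846)^(1/4) = 0.539315.
T₂ = 1893 × 0.539315 = 1.02×10³ K.

T₂ ≈ 1.02×10³ K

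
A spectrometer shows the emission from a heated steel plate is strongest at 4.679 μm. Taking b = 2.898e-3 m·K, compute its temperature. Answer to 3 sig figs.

T ≈ 619 K

Wien's law gives T = b/λ_max = (2.898×10⁻³ m·K)/(4.679×10⁻⁶ m) = 619 K.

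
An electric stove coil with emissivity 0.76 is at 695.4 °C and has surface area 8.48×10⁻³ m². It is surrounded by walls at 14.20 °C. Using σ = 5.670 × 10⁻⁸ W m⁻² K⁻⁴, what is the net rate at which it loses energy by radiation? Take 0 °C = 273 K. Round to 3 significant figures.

Net loss ≈ 319 W

T = 695.4 °C + 273 = 968.4 K.
Surroundings: T = 14.20 °C + 273 = 287.20 K.
Area A = 8.48×10⁻³ m².
Net radiated power P_net = εσA(T⁴ − T₀⁴) = 0.76×5.670×10⁻⁸×8.48×10⁻³×(968.4⁴ − 287.20⁴).
T⁴ − T₀⁴ = 8.79466×10¹¹ − 6.80358×10⁹ = 8.72662×10¹¹ K⁴, so P_net = 319 W.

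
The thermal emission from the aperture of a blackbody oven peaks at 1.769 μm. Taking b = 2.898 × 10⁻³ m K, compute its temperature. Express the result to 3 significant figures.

Wien's law gives T = b/λ_max = (2.898×10⁻³ m·K)/(1.769×10⁻⁶ m) = 1.64×10³ K.

T ≈ 1.64×10³ K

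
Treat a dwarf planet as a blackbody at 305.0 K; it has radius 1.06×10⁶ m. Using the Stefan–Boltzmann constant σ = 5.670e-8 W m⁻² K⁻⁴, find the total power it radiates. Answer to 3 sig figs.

P ≈ 6.93×10¹⁵ W

Surface area A = 4πR² = 4π(1.06×10⁶ m)² = 1.41196×10¹³ m².
P = σAT⁴ = 5.670×10⁻⁸ × 1.41196×10¹³ × (305.0)⁴ = 6.93×10¹⁵ W.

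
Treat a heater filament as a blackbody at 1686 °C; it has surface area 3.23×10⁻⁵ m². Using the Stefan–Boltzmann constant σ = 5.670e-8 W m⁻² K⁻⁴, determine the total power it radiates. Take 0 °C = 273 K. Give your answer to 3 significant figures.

T = 1686 °C + 273 = 1959 K.
Area A = 3.23×10⁻⁵ m².
P = σAT⁴ = 5.670×10⁻⁸ × 3.23×10⁻⁵ × (1959)⁴ = 27.0 W.

P ≈ 27.0 W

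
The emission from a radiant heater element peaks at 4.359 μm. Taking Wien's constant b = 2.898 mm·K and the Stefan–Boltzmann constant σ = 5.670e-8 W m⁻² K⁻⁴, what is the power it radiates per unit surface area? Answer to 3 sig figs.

I ≈ 1.11×10⁴ W/m²

Wien's law: T = b/λ_max = 2.898×10⁻³/4.359×10⁻⁶ = 664.831 K.
Then I = σT⁴ = 5.670×10⁻⁸×(664.831)⁴ = 1.11×10⁴ W/m².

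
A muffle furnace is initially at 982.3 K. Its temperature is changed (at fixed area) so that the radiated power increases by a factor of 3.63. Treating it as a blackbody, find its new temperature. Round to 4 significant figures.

P ∝ T⁴, so T₂/T₁ = (P₂/P₁)^(1/4) = (3.63)^(1/4) = 1.38031.
T₂ = 982.3 × 1.38031 = 1356 K.

T₂ ≈ 1356 K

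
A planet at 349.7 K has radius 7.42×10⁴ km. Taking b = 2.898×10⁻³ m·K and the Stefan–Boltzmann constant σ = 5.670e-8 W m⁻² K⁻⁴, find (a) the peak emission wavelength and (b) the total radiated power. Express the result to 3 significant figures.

λ_max ≈ 8.29 μm; P ≈ 5.87×10¹⁹ W

(a) λ_max = b/T = 2.898×10⁻³/349.7 = 8.287×10⁻⁶ m = 8.29 μm.
Surface area A = 4πR² = 4π(7.42×10⁷ m)² = 6.91859×10¹⁶ m².
(b) P = σAT⁴ = 5.670×10⁻⁸×6.91859×10¹⁶×(349.7)⁴ = 5.87×10¹⁹ W.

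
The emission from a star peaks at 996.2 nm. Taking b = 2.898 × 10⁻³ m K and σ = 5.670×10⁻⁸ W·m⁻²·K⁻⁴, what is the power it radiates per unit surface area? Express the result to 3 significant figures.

Wien's law: T = b/λ_max = 2.898×10⁻³/9.962×10⁻⁷ = 2909.05 K.
Then I = σT⁴ = 5.670×10⁻⁸×(2909.05)⁴ = 4.06×10⁶ W/m².

I ≈ 4.06×10⁶ W/m²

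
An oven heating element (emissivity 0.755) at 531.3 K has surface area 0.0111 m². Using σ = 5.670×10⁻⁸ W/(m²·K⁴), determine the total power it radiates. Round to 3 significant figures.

Area A = 0.0111 m².
P = εσAT⁴ = 0.755 × 5.670×10⁻⁸ × 0.0111 × (531.3)⁴ = 37.9 W.

P ≈ 37.9 W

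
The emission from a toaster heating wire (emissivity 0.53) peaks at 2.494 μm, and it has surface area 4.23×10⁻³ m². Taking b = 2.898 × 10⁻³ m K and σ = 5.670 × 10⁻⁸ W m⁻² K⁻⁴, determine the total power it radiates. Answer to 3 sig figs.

Wien's law: T = b/λ_max = 2.898×10⁻³/2.494×10⁻⁶ = 1161.99 K.
Area A = 4.23×10⁻³ m².
Then P = εσAT⁴ = 0.53×5.670×10⁻⁸×4.23×10⁻³×(1161.99)⁴ = 232 W.

P ≈ 232 W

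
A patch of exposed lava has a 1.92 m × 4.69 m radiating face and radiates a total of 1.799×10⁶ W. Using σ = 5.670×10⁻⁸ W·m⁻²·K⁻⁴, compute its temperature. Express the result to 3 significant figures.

Area A = 1.92 × 4.69 = 9.0048 m².
P = σAT⁴ ⇒ T = (P/(σA))^(1/4) = (1.799×10⁶/(5.670×10⁻⁸×9.0048))^(1/4) = 1.37×10³ K.

T ≈ 1.37×10³ K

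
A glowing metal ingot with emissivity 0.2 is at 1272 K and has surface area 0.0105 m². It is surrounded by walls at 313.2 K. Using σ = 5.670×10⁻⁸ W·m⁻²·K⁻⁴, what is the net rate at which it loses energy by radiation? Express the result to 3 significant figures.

Area A = 0.0105 m².
Net radiated power P_net = εσA(T⁴ − T₀⁴) = 0.2×5.670×10⁻⁸×0.0105×(1272⁴ − 313.2⁴).
T⁴ − T₀⁴ = 2.61787×10¹² − 9.62248×10⁹ = 2.60825×10¹² K⁴, so P_net = 311 W.

Net loss ≈ 311 W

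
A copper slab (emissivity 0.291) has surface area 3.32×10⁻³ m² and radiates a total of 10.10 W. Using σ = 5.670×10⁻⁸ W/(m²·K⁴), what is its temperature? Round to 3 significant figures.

Area A = 3.32×10⁻³ m².
P = εσAT⁴ ⇒ T = (P/(εσA))^(1/4) = (10.10/(0.291×5.670×10⁻⁸×3.32×10⁻³))^(1/4) = 655 K.

T ≈ 655 K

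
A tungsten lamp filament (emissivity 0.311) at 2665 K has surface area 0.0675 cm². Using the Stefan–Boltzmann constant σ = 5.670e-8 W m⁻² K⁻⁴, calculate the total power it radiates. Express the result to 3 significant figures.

Area A = 0.0675 cm² = 6.75×10⁻⁶ m².
P = εσAT⁴ = 0.311 × 5.670×10⁻⁸ × 6.75×10⁻⁶ × (2665)⁴ = 6.00 W.

P ≈ 6.00 W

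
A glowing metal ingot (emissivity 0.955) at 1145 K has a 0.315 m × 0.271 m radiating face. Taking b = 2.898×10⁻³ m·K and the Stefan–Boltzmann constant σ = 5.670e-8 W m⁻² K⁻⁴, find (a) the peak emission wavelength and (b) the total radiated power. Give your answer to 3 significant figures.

(a) λ_max = b/T = 2.898×10⁻³/1145 = 2.531×10⁻⁶ m = 2.53×10³ nm.
Area A = 0.315 × 0.271 = 0.085365 m².
(b) P = εσAT⁴ = 0.955×5.670×10⁻⁸×0.085365×(1145)⁴ = 7.94×10³ W.

λ_max ≈ 2.53×10³ nm; P ≈ 7.94×10³ W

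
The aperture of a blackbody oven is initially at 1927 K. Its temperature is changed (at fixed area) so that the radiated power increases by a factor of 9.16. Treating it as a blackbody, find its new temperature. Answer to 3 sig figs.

T₂ ≈ 3.35×10³ K

P ∝ T⁴, so T₂/T₁ = (P₂/P₁)^(1/4) = (9.16)^(1/4) = 1.73970.
T₂ = 1927 × 1.73970 = 3.35×10³ K.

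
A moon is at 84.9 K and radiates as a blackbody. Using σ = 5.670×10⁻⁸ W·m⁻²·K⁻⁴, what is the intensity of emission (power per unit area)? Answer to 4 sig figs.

I ≈ 2.946 W/m²

Stefan–Boltzmann: I = σT⁴ = 5.670×10⁻⁸ × (84.9)⁴ = 2.946 W/m².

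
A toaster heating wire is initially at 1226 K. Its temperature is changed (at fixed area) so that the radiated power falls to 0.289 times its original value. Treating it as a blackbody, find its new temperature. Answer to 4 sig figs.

P ∝ T⁴, so T₂/T₁ = (P₂/P₁)^(1/4) = (0.289)^(1/4) = 0.733203.
T₂ = 1226 × 0.733203 = 898.9 K.

T₂ ≈ 898.9 K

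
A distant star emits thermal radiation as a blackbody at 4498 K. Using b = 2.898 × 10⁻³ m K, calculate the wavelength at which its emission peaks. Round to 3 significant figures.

Wien's displacement law: λ_max = b/T = (2.898×10⁻³ m·K)/(4498 K) = 6.443×10⁻⁷ m.
That is 644 nm, in the visible range.

λ_max ≈ 644 nm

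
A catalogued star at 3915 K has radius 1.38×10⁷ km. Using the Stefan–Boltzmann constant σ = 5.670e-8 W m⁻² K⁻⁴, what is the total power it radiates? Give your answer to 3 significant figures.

Surface area A = 4πR² = 4π(1.38×10¹⁰ m)² = 2.39314×10²¹ m².
P = σAT⁴ = 5.670×10⁻⁸ × 2.39314×10²¹ × (3915)⁴ = 3.19×10²⁸ W.

P ≈ 3.19×10²⁸ W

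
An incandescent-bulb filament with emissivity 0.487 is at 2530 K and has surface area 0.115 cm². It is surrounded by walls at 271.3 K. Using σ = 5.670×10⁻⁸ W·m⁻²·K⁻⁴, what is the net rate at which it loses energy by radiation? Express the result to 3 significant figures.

Net loss ≈ 13.0 W

Area A = 0.115 cm² = 1.15×10⁻⁵ m².
Net radiated power P_net = εσA(T⁴ − T₀⁴) = 0.487×5.670×10⁻⁸×1.15×10⁻⁵×(2530⁴ − 271.3⁴).
T⁴ − T₀⁴ = 4.09715×10¹³ − 5.41750×10⁹ = 4.09661×10¹³ K⁴, so P_net = 13.0 W.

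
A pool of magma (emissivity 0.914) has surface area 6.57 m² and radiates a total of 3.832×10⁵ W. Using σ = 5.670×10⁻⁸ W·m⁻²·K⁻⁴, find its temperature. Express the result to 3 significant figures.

T ≈ 1.03×10³ K

Area A = 6.57 m².
P = εσAT⁴ ⇒ T = (P/(εσA))^(1/4) = (3.832×10⁵/(0.914×5.670×10⁻⁸×6.57))^(1/4) = 1.03×10³ K.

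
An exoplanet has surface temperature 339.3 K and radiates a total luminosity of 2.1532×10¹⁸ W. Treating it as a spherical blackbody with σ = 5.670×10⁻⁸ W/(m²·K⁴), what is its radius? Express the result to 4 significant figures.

L = 4πR²σT⁴ ⇒ R = √(L/(4πσT⁴)).
σT⁴ = 751.482 W/m², so R = √(2.1532×10¹⁸/(4π×751.482)) = 1.510×10⁷ m.

R ≈ 1.510×10⁷ m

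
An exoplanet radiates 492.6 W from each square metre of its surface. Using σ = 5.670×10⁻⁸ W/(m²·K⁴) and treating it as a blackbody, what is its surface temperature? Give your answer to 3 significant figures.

T ≈ 305 K

I = σT⁴, so T = (I/σ)^(1/4) = (492.6/(5.670×10⁻⁸))^(1/4) = 305 K.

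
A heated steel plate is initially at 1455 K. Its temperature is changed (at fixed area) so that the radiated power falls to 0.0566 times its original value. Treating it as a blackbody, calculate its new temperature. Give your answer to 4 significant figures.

P ∝ T⁴, so T₂/T₁ = (P₂/P₁)^(1/4) = (0.0566)^(1/4) = 0.487758.
T₂ = 1455 × 0.487758 = 709.7 K.

T₂ ≈ 709.7 K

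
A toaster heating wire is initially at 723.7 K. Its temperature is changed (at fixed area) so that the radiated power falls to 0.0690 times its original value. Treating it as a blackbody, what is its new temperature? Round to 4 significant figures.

T₂ ≈ 370.9 K

P ∝ T⁴, so T₂/T₁ = (P₂/P₁)^(1/4) = (0.0690)^(1/4) = 0.512522.
T₂ = 723.7 × 0.512522 = 370.9 K.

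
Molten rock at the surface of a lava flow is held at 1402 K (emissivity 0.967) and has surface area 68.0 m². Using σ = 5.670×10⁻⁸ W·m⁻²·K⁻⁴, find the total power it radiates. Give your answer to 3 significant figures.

P ≈ 1.44×10⁷ W

Area A = 68.0 m².
P = εσAT⁴ = 0.967 × 5.670×10⁻⁸ × 68.0 × (1402)⁴ = 1.44×10⁷ W.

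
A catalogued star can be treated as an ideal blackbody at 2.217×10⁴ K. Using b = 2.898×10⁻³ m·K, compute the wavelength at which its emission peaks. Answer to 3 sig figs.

λ_max ≈ 131 nm

Wien's displacement law: λ_max = b/T = (2.898×10⁻³ m·K)/(2.217×10⁴ K) = 1.307×10⁻⁷ m.
That is 131 nm, in the ultraviolet range.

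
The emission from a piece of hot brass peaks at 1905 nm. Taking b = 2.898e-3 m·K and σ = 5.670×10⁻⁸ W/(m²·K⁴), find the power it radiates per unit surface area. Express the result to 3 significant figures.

I ≈ 3.04×10⁵ W/m²

Wien's law: T = b/λ_max = 2.898×10⁻³/1.905×10⁻⁶ = 1521.26 K.
Then I = σT⁴ = 5.670×10⁻⁸×(1521.26)⁴ = 3.04×10⁵ W/m².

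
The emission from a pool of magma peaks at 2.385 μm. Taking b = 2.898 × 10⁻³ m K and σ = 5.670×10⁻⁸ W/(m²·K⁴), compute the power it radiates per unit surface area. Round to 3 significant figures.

Wien's law: T = b/λ_max = 2.898×10⁻³/2.385×10⁻⁶ = 1215.09 K.
Then I = σT⁴ = 5.670×10⁻⁸×(1215.09)⁴ = 1.24×10⁵ W/m².

I ≈ 1.24×10⁵ W/m²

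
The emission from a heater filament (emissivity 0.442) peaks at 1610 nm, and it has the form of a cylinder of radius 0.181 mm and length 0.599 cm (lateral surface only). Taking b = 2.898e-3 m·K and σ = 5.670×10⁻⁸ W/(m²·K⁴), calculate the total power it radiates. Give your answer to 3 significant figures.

P ≈ 1.79 W

Wien's law: T = b/λ_max = 2.898×10⁻³/1.610×10⁻⁶ = 1800.00 K.
Lateral area A = 2πrL = 2π×1.81×10⁻⁴×5.99×10⁻³ = 6.81217×10⁻⁶ m².
Then P = εσAT⁴ = 0.442×5.670×10⁻⁸×6.81217×10⁻⁶×(1800.00)⁴ = 1.79 W.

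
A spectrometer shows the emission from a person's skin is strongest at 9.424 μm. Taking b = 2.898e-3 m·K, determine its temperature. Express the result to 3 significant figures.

T ≈ 308 K

Wien's law gives T = b/λ_max = (2.898×10⁻³ m·K)/(9.424×10⁻⁶ m) = 308 K.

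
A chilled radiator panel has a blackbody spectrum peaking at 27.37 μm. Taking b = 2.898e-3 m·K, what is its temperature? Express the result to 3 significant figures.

Wien's law gives T = b/λ_max = (2.898×10⁻³ m·K)/(2.737×10⁻⁵ m) = 106 K.

T ≈ 106 K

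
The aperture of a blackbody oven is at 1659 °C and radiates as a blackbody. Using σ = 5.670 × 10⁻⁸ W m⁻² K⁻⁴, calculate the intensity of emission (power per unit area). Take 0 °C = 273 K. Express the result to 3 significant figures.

I ≈ 7.90×10⁵ W/m²

T = 1659 °C + 273 = 1932 K.
Stefan–Boltzmann: I = σT⁴ = 5.670×10⁻⁸ × (1932)⁴ = 7.90×10⁵ W/m².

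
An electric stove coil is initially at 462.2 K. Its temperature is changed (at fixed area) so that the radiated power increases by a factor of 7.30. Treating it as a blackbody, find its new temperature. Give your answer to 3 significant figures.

T₂ ≈ 760 K

P ∝ T⁴, so T₂/T₁ = (P₂/P₁)^(1/4) = (7.30)^(1/4) = 1.64373.
T₂ = 462.2 × 1.64373 = 760 K.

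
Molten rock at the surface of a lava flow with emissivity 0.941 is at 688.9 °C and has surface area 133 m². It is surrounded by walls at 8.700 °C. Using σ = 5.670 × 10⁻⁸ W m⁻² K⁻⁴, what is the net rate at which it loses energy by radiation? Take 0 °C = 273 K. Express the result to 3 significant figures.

T = 688.9 °C + 273 = 961.9 K.
Surroundings: T = 8.700 °C + 273 = 281.700 K.
Area A = 133 m².
Net radiated power P_net = εσA(T⁴ − T₀⁴) = 0.941×5.670×10⁻⁸×133×(961.9⁴ − 281.700⁴).
T⁴ − T₀⁴ = 8.56091×10¹¹ − 6.29720×10⁹ = 8.49794×10¹¹ K⁴, so P_net = 6.03×10⁶ W.

Net loss ≈ 6.03×10⁶ W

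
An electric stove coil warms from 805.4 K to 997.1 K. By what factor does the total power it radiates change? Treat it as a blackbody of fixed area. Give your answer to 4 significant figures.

P₂/P₁ ≈ 2.349

P ∝ T⁴, so P₂/P₁ = (T₂/T₁)⁴ = (997.1/805.4)⁴ = (1.23802)⁴ = 2.349.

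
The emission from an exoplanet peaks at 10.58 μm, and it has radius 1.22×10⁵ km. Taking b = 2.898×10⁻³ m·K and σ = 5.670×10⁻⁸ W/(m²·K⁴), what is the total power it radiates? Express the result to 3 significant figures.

Wien's law: T = b/λ_max = 2.898×10⁻³/1.058×10⁻⁵ = 273.913 K.
Surface area A = 4πR² = 4π(1.22×10⁸ m)² = 1.87038×10¹⁷ m².
Then P = σAT⁴ = 5.670×10⁻⁸×1.87038×10¹⁷×(273.913)⁴ = 5.97×10¹⁹ W.

P ≈ 5.97×10¹⁹ W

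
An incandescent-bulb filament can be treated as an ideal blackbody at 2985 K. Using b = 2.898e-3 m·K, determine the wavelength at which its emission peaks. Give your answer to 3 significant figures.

λ_max ≈ 0.971 μm

Wien's displacement law: λ_max = b/T = (2.898×10⁻³ m·K)/(2985 K) = 9.709×10⁻⁷ m.
That is 0.971 μm, in the infrared range.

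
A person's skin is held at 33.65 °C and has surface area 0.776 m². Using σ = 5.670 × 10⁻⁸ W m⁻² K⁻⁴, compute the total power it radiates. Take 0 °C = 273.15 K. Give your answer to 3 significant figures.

T = 33.65 °C + 273.15 = 306.80 K.
Area A = 0.776 m².
P = σAT⁴ = 5.670×10⁻⁸ × 0.776 × (306.80)⁴ = 390 W.

P ≈ 390 W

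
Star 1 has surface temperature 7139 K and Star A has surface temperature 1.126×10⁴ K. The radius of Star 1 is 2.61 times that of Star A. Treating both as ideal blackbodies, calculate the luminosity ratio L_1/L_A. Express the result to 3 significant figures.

L ∝ R²T⁴, so L_1/L_A = (R_1/R_A)²(T_1/T_A)⁴ = (2.61)² × (7139/1.126×10⁴)⁴ = 6.8121 × 0.161583 = 1.10.

L_1/L_A ≈ 1.10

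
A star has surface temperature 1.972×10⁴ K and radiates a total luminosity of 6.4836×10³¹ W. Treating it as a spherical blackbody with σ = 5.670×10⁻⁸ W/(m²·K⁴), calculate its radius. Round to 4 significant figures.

R ≈ 2.453×10¹⁰ m

L = 4πR²σT⁴ ⇒ R = √(L/(4πσT⁴)).
σT⁴ = 8.57454×10⁹ W/m², so R = √(6.4836×10³¹/(4π×8.57454×10⁹)) = 2.453×10¹⁰ m.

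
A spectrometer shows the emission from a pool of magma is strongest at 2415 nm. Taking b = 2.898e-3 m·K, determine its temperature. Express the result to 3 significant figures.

Wien's law gives T = b/λ_max = (2.898×10⁻³ m·K)/(2.415×10⁻⁶ m) = 1.20×10³ K.

T ≈ 1.20×10³ K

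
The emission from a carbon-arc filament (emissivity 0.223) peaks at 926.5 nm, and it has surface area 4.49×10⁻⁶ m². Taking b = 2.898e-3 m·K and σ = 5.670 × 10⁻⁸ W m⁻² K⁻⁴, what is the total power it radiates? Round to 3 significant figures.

P ≈ 5.43 W

Wien's law: T = b/λ_max = 2.898×10⁻³/9.265×10⁻⁷ = 3127.90 K.
Area A = 4.49×10⁻⁶ m².
Then P = εσAT⁴ = 0.223×5.670×10⁻⁸×4.49×10⁻⁶×(3127.90)⁴ = 5.43 W.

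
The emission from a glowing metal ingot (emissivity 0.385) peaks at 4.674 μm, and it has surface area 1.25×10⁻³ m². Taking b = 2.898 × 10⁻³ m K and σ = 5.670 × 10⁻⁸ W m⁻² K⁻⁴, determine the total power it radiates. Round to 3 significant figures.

P ≈ 4.03 W

Wien's law: T = b/λ_max = 2.898×10⁻³/4.674×10⁻⁶ = 620.026 K.
Area A = 1.25×10⁻³ m².
Then P = εσAT⁴ = 0.385×5.670×10⁻⁸×1.25×10⁻³×(620.026)⁴ = 4.03 W.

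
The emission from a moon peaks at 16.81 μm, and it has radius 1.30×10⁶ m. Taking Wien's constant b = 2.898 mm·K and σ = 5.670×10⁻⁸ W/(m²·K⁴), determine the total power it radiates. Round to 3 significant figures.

P ≈ 1.06×10¹⁵ W

Wien's law: T = b/λ_max = 2.898×10⁻³/1.681×10⁻⁵ = 172.397 K.
Surface area A = 4πR² = 4π(1.30×10⁶ m)² = 2.12372×10¹³ m².
Then P = σAT⁴ = 5.670×10⁻⁸×2.12372×10¹³×(172.397)⁴ = 1.06×10¹⁵ W.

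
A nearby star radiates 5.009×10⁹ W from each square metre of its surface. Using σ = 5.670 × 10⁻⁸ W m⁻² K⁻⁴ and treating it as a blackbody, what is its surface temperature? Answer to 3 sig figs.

T ≈ 1.72×10⁴ K

I = σT⁴, so T = (I/σ)^(1/4) = (5.009×10⁹/(5.670×10⁻⁸))^(1/4) = 1.72×10⁴ K.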